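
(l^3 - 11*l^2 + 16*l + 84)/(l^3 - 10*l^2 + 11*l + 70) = (l - 6)/(l - 5)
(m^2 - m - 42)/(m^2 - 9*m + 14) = (m + 6)/(m - 2)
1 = 1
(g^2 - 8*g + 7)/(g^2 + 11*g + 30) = (g^2 - 8*g + 7)/(g^2 + 11*g + 30)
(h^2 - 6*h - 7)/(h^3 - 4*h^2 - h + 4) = (h - 7)/(h^2 - 5*h + 4)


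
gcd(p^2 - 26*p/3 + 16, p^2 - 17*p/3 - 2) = p - 6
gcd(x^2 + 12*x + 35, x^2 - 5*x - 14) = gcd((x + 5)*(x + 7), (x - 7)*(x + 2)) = 1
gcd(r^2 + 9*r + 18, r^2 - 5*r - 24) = r + 3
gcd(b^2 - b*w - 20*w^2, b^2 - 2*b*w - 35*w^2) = 1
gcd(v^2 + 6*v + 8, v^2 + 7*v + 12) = v + 4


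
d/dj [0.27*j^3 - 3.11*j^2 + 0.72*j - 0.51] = 0.81*j^2 - 6.22*j + 0.72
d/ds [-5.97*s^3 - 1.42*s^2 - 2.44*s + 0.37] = -17.91*s^2 - 2.84*s - 2.44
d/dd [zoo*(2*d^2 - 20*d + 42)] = zoo*(d - 5)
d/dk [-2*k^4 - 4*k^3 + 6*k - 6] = -8*k^3 - 12*k^2 + 6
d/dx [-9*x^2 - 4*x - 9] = -18*x - 4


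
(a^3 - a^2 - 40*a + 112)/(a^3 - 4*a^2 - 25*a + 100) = (a^2 + 3*a - 28)/(a^2 - 25)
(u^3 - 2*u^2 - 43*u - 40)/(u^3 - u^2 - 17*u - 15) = (u^2 - 3*u - 40)/(u^2 - 2*u - 15)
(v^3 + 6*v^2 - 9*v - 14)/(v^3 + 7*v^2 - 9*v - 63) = (v^2 - v - 2)/(v^2 - 9)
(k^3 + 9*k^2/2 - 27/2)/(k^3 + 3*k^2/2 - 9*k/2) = (k + 3)/k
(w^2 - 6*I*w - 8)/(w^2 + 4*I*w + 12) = (w - 4*I)/(w + 6*I)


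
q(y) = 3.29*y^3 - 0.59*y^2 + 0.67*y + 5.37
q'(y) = 9.87*y^2 - 1.18*y + 0.67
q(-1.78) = -16.25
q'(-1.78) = 34.04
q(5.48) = 532.75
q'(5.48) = 290.60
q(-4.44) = -297.20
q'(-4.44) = 200.48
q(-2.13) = -30.53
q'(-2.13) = 47.96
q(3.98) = 206.11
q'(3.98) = 152.32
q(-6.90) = -1108.14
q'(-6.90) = 478.72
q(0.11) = 5.44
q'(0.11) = 0.66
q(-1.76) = -15.57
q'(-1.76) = 33.32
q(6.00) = 698.79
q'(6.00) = 348.91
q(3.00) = 90.90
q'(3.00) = 85.96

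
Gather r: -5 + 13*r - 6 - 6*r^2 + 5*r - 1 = -6*r^2 + 18*r - 12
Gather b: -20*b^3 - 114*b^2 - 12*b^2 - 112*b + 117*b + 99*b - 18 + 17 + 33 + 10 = -20*b^3 - 126*b^2 + 104*b + 42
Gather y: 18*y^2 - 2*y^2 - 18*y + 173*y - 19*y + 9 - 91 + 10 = 16*y^2 + 136*y - 72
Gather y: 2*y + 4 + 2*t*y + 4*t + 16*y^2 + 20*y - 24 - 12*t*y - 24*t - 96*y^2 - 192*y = -20*t - 80*y^2 + y*(-10*t - 170) - 20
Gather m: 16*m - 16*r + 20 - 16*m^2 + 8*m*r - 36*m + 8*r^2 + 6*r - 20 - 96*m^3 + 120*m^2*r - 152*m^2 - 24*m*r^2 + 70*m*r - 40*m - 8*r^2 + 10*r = -96*m^3 + m^2*(120*r - 168) + m*(-24*r^2 + 78*r - 60)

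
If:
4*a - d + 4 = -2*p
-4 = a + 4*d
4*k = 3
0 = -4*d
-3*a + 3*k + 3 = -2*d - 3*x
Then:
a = -4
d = 0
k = 3/4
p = 6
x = -23/4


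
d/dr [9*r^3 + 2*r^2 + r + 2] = 27*r^2 + 4*r + 1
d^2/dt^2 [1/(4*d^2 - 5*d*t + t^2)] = 2*(-4*d^2 + 5*d*t - t^2 + (5*d - 2*t)^2)/(4*d^2 - 5*d*t + t^2)^3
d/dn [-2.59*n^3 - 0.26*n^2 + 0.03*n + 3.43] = -7.77*n^2 - 0.52*n + 0.03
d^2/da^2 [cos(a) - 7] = -cos(a)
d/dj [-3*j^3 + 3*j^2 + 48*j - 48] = -9*j^2 + 6*j + 48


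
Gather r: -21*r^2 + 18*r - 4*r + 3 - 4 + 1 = -21*r^2 + 14*r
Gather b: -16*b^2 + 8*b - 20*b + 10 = -16*b^2 - 12*b + 10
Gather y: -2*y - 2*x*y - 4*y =y*(-2*x - 6)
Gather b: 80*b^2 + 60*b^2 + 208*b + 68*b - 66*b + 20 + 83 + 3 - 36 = 140*b^2 + 210*b + 70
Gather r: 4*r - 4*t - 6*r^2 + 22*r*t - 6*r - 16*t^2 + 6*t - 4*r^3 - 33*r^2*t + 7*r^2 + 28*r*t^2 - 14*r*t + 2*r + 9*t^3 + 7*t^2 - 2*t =-4*r^3 + r^2*(1 - 33*t) + r*(28*t^2 + 8*t) + 9*t^3 - 9*t^2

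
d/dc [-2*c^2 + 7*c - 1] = 7 - 4*c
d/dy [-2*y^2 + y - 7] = 1 - 4*y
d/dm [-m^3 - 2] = -3*m^2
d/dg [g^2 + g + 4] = 2*g + 1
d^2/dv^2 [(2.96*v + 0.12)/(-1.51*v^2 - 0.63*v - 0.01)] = (-(2.96*v + 0.12)*(3.02*v + 0.63)*(6.04*v + 1.26) + (26.8176*v + 4.092)*(1.51*v^2 + 0.63*v + 0.01))/(1.51*v^2 + 0.63*v + 0.01)^3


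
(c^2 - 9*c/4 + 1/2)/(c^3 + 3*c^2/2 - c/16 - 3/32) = 8*(c - 2)/(8*c^2 + 14*c + 3)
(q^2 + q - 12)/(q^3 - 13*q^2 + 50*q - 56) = (q^2 + q - 12)/(q^3 - 13*q^2 + 50*q - 56)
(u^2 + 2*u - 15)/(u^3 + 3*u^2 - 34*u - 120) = (u - 3)/(u^2 - 2*u - 24)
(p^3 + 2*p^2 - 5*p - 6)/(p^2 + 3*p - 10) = (p^2 + 4*p + 3)/(p + 5)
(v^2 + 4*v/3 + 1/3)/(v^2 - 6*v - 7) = (v + 1/3)/(v - 7)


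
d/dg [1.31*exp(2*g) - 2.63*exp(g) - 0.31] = (2.62*exp(g) - 2.63)*exp(g)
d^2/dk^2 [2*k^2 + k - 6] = 4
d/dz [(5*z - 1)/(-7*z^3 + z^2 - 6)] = (-35*z^3 + 5*z^2 + z*(5*z - 1)*(21*z - 2) - 30)/(7*z^3 - z^2 + 6)^2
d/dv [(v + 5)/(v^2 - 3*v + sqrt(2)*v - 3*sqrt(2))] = (v^2 - 3*v + sqrt(2)*v - (v + 5)*(2*v - 3 + sqrt(2)) - 3*sqrt(2))/(v^2 - 3*v + sqrt(2)*v - 3*sqrt(2))^2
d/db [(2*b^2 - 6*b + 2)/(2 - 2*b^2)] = (-3*b^2 + 4*b - 3)/(b^4 - 2*b^2 + 1)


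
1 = 1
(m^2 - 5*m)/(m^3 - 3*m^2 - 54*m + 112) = m*(m - 5)/(m^3 - 3*m^2 - 54*m + 112)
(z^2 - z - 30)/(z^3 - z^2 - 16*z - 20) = (-z^2 + z + 30)/(-z^3 + z^2 + 16*z + 20)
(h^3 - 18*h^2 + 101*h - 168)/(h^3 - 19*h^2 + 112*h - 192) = (h - 7)/(h - 8)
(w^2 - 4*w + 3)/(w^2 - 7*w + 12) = (w - 1)/(w - 4)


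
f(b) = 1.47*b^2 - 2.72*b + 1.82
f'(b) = 2.94*b - 2.72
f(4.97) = 24.61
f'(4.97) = 11.89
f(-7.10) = 95.23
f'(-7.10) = -23.59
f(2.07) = 2.49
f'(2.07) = 3.37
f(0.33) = 1.08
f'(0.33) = -1.75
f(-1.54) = 9.50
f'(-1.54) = -7.25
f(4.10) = 15.38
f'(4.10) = 9.33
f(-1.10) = 6.59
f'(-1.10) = -5.95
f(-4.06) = 37.09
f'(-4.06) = -14.66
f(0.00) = 1.82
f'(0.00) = -2.72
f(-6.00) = 71.06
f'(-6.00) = -20.36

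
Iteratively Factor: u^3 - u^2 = (u - 1)*(u^2) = u*(u - 1)*(u)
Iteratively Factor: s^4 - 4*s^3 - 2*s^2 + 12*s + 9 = (s + 1)*(s^3 - 5*s^2 + 3*s + 9) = (s + 1)^2*(s^2 - 6*s + 9) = (s - 3)*(s + 1)^2*(s - 3)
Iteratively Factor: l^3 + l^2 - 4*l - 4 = (l - 2)*(l^2 + 3*l + 2) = (l - 2)*(l + 1)*(l + 2)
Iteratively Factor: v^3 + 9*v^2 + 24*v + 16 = (v + 4)*(v^2 + 5*v + 4) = (v + 4)^2*(v + 1)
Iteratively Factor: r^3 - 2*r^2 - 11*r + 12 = (r + 3)*(r^2 - 5*r + 4) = (r - 4)*(r + 3)*(r - 1)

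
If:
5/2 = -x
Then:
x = -5/2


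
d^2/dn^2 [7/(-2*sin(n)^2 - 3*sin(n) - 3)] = 7*(16*sin(n)^4 + 18*sin(n)^3 - 39*sin(n)^2 - 45*sin(n) - 6)/(3*sin(n) - cos(2*n) + 4)^3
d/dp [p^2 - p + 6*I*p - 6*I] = 2*p - 1 + 6*I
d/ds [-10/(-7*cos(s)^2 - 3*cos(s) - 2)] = 10*(14*cos(s) + 3)*sin(s)/(7*cos(s)^2 + 3*cos(s) + 2)^2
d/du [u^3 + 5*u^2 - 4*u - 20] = 3*u^2 + 10*u - 4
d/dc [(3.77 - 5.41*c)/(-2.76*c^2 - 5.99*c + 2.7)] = (-14.9316*c^2 + 20.8104*c + 7.9753)/(7.6176*c^4 + 33.0648*c^3 + 20.9761*c^2 - 32.346*c + 7.29)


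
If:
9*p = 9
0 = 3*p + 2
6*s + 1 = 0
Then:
No Solution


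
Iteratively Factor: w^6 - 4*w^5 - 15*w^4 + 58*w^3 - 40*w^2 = (w)*(w^5 - 4*w^4 - 15*w^3 + 58*w^2 - 40*w) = w*(w - 1)*(w^4 - 3*w^3 - 18*w^2 + 40*w) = w*(w - 2)*(w - 1)*(w^3 - w^2 - 20*w) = w*(w - 2)*(w - 1)*(w + 4)*(w^2 - 5*w) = w^2*(w - 2)*(w - 1)*(w + 4)*(w - 5)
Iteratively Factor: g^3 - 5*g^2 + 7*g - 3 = (g - 1)*(g^2 - 4*g + 3) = (g - 1)^2*(g - 3)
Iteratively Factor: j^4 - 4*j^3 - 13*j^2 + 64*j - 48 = (j - 4)*(j^3 - 13*j + 12) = (j - 4)*(j - 3)*(j^2 + 3*j - 4) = (j - 4)*(j - 3)*(j + 4)*(j - 1)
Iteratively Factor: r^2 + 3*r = (r + 3)*(r)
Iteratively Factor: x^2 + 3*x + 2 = (x + 1)*(x + 2)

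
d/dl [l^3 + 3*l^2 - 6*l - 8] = 3*l^2 + 6*l - 6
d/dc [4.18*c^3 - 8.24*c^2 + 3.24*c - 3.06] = 12.54*c^2 - 16.48*c + 3.24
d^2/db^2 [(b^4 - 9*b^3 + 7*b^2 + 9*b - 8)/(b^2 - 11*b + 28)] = 2*(b^6 - 33*b^5 + 447*b^4 - 3215*b^3 + 12408*b^2 - 21660*b + 7516)/(b^6 - 33*b^5 + 447*b^4 - 3179*b^3 + 12516*b^2 - 25872*b + 21952)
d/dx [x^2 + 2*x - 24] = 2*x + 2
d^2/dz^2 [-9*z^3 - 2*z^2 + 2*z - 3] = -54*z - 4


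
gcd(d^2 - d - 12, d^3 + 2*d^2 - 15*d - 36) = d^2 - d - 12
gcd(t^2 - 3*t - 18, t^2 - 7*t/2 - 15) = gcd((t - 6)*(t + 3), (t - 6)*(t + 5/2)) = t - 6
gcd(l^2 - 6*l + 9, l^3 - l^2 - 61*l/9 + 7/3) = l - 3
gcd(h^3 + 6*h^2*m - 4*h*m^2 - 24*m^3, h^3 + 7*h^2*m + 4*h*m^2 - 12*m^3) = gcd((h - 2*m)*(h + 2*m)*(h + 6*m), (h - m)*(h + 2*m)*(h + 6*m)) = h^2 + 8*h*m + 12*m^2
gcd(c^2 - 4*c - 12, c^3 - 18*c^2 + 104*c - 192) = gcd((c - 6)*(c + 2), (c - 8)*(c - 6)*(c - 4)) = c - 6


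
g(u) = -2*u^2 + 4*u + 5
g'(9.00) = -32.00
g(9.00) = -121.00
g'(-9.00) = 40.00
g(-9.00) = -193.00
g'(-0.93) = 7.72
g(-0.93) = -0.45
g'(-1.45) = 9.80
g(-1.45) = -5.00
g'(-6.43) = 29.72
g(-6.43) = -103.41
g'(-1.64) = 10.56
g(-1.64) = -6.94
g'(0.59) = 1.64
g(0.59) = 6.66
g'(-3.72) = 18.88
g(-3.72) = -37.56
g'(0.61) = 1.56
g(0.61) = 6.70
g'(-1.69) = 10.76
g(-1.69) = -7.47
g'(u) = 4 - 4*u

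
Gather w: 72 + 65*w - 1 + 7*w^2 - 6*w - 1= 7*w^2 + 59*w + 70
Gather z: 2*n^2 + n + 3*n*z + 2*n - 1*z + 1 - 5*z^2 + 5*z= 2*n^2 + 3*n - 5*z^2 + z*(3*n + 4) + 1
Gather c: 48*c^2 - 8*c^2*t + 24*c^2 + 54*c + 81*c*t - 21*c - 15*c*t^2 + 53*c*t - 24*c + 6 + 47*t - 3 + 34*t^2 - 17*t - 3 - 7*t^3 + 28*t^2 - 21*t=c^2*(72 - 8*t) + c*(-15*t^2 + 134*t + 9) - 7*t^3 + 62*t^2 + 9*t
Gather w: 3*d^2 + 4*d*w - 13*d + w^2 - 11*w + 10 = 3*d^2 - 13*d + w^2 + w*(4*d - 11) + 10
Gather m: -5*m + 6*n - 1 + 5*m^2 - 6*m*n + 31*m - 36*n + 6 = 5*m^2 + m*(26 - 6*n) - 30*n + 5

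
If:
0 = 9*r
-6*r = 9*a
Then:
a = 0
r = 0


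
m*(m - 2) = m^2 - 2*m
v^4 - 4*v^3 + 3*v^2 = v^2*(v - 3)*(v - 1)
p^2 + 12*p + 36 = (p + 6)^2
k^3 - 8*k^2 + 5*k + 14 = (k - 7)*(k - 2)*(k + 1)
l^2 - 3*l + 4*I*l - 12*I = (l - 3)*(l + 4*I)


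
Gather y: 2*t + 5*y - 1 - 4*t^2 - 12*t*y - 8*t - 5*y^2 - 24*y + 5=-4*t^2 - 6*t - 5*y^2 + y*(-12*t - 19) + 4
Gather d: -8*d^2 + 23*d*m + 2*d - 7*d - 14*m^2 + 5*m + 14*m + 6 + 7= -8*d^2 + d*(23*m - 5) - 14*m^2 + 19*m + 13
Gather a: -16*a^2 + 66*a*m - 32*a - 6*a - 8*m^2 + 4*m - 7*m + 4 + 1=-16*a^2 + a*(66*m - 38) - 8*m^2 - 3*m + 5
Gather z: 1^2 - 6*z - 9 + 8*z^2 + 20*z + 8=8*z^2 + 14*z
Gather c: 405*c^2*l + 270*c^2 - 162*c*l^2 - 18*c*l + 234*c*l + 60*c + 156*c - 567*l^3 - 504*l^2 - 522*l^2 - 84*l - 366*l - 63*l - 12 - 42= c^2*(405*l + 270) + c*(-162*l^2 + 216*l + 216) - 567*l^3 - 1026*l^2 - 513*l - 54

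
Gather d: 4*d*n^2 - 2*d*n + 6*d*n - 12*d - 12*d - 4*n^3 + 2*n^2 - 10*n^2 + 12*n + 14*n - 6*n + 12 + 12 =d*(4*n^2 + 4*n - 24) - 4*n^3 - 8*n^2 + 20*n + 24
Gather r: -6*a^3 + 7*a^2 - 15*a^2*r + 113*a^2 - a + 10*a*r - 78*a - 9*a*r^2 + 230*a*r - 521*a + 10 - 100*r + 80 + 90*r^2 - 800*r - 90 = -6*a^3 + 120*a^2 - 600*a + r^2*(90 - 9*a) + r*(-15*a^2 + 240*a - 900)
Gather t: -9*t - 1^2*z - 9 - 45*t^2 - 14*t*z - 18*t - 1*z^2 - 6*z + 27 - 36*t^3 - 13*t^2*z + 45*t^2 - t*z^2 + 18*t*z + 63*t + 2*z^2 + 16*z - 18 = -36*t^3 - 13*t^2*z + t*(-z^2 + 4*z + 36) + z^2 + 9*z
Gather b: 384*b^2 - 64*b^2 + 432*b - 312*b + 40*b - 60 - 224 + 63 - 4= 320*b^2 + 160*b - 225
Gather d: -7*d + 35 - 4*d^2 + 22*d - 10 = -4*d^2 + 15*d + 25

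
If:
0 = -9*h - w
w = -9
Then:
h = 1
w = -9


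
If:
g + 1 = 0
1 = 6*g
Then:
No Solution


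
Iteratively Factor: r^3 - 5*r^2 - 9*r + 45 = (r - 3)*(r^2 - 2*r - 15) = (r - 3)*(r + 3)*(r - 5)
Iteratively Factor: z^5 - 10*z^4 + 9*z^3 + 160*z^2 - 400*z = (z)*(z^4 - 10*z^3 + 9*z^2 + 160*z - 400) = z*(z - 5)*(z^3 - 5*z^2 - 16*z + 80) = z*(z - 5)*(z - 4)*(z^2 - z - 20) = z*(z - 5)*(z - 4)*(z + 4)*(z - 5)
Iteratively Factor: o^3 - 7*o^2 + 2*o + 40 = (o - 5)*(o^2 - 2*o - 8) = (o - 5)*(o + 2)*(o - 4)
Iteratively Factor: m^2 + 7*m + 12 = (m + 3)*(m + 4)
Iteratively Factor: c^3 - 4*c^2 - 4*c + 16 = (c + 2)*(c^2 - 6*c + 8) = (c - 2)*(c + 2)*(c - 4)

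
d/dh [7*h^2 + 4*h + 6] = 14*h + 4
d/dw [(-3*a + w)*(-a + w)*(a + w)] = -a^2 - 6*a*w + 3*w^2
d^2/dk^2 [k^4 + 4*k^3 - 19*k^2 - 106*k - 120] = 12*k^2 + 24*k - 38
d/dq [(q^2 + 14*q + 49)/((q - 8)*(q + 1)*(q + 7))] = (-q^2 - 14*q + 41)/(q^4 - 14*q^3 + 33*q^2 + 112*q + 64)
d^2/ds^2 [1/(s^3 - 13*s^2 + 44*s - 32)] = 2*((13 - 3*s)*(s^3 - 13*s^2 + 44*s - 32) + (3*s^2 - 26*s + 44)^2)/(s^3 - 13*s^2 + 44*s - 32)^3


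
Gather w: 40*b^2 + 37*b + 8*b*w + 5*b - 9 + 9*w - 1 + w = 40*b^2 + 42*b + w*(8*b + 10) - 10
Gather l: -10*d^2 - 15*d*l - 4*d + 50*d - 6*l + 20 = -10*d^2 + 46*d + l*(-15*d - 6) + 20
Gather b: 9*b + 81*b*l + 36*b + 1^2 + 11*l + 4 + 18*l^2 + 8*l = b*(81*l + 45) + 18*l^2 + 19*l + 5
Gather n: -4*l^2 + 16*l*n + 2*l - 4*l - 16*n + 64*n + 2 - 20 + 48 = -4*l^2 - 2*l + n*(16*l + 48) + 30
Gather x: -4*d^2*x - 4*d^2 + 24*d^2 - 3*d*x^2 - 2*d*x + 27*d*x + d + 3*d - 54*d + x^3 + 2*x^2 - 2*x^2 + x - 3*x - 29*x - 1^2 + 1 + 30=20*d^2 - 3*d*x^2 - 50*d + x^3 + x*(-4*d^2 + 25*d - 31) + 30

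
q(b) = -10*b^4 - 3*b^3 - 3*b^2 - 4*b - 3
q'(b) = -40*b^3 - 9*b^2 - 6*b - 4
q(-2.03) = -151.96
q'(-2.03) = 305.71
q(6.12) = -14855.83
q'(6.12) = -9546.65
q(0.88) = -16.88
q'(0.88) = -43.51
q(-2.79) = -555.96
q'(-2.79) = 811.39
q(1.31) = -49.58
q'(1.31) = -117.23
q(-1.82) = -97.29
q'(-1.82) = 218.25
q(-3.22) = -996.10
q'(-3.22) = 1257.45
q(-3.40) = -1242.50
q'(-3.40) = 1484.52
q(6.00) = -13743.00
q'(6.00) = -9004.00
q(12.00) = -213027.00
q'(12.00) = -70492.00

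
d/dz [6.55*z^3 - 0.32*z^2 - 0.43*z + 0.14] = 19.65*z^2 - 0.64*z - 0.43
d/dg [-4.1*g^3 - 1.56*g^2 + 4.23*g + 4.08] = -12.3*g^2 - 3.12*g + 4.23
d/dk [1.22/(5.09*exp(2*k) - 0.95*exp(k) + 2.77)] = (1.159 - 12.4196*exp(k))*exp(k)/(5.09*exp(2*k) - 0.95*exp(k) + 2.77)^2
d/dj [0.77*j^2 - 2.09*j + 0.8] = 1.54*j - 2.09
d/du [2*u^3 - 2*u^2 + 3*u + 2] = 6*u^2 - 4*u + 3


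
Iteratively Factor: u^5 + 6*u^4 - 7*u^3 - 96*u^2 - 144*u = (u + 3)*(u^4 + 3*u^3 - 16*u^2 - 48*u) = (u + 3)*(u + 4)*(u^3 - u^2 - 12*u) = u*(u + 3)*(u + 4)*(u^2 - u - 12) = u*(u + 3)^2*(u + 4)*(u - 4)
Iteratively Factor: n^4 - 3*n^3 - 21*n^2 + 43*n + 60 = (n - 3)*(n^3 - 21*n - 20) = (n - 3)*(n + 4)*(n^2 - 4*n - 5) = (n - 5)*(n - 3)*(n + 4)*(n + 1)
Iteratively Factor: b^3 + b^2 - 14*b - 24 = (b - 4)*(b^2 + 5*b + 6) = (b - 4)*(b + 2)*(b + 3)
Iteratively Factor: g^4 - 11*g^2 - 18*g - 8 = (g - 4)*(g^3 + 4*g^2 + 5*g + 2) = (g - 4)*(g + 2)*(g^2 + 2*g + 1) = (g - 4)*(g + 1)*(g + 2)*(g + 1)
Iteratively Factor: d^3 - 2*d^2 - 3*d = (d)*(d^2 - 2*d - 3) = d*(d + 1)*(d - 3)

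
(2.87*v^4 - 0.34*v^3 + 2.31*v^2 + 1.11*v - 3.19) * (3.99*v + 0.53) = 11.4513*v^5 + 0.1645*v^4 + 9.0367*v^3 + 5.6532*v^2 - 12.1398*v - 1.6907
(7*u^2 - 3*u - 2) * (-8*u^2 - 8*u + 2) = -56*u^4 - 32*u^3 + 54*u^2 + 10*u - 4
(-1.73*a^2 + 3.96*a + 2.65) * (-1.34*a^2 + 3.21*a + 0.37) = 2.3182*a^4 - 10.8597*a^3 + 8.5205*a^2 + 9.9717*a + 0.9805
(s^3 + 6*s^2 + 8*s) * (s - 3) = s^4 + 3*s^3 - 10*s^2 - 24*s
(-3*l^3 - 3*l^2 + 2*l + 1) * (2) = -6*l^3 - 6*l^2 + 4*l + 2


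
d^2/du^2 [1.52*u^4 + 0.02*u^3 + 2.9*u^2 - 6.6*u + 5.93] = 18.24*u^2 + 0.12*u + 5.8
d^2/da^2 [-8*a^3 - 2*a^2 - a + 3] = -48*a - 4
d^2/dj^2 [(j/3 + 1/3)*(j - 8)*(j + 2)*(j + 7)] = 4*j^2 + 4*j - 38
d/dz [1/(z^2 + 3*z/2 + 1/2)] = 2*(-4*z - 3)/(2*z^2 + 3*z + 1)^2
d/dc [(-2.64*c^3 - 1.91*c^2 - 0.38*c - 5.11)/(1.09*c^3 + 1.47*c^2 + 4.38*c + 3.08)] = (-1.7989*c^4 - 22.298*c^3 - 15.4911*c^2 + 3.2578*c + 21.2114)/(1.1881*c^6 + 3.2046*c^5 + 11.7093*c^4 + 19.5916*c^3 + 28.2396*c^2 + 26.9808*c + 9.4864)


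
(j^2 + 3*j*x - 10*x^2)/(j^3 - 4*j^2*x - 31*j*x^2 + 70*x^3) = 1/(j - 7*x)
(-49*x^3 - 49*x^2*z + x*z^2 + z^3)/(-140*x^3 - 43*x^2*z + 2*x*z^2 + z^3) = (7*x^2 + 8*x*z + z^2)/(20*x^2 + 9*x*z + z^2)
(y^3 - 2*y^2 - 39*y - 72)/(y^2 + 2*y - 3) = (y^2 - 5*y - 24)/(y - 1)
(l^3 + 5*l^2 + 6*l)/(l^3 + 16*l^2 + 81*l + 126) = l*(l + 2)/(l^2 + 13*l + 42)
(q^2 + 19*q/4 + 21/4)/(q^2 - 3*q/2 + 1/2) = (4*q^2 + 19*q + 21)/(2*(2*q^2 - 3*q + 1))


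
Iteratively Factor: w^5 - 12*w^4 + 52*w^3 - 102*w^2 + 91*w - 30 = (w - 1)*(w^4 - 11*w^3 + 41*w^2 - 61*w + 30) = (w - 2)*(w - 1)*(w^3 - 9*w^2 + 23*w - 15) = (w - 2)*(w - 1)^2*(w^2 - 8*w + 15) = (w - 3)*(w - 2)*(w - 1)^2*(w - 5)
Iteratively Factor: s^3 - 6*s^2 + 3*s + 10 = (s - 5)*(s^2 - s - 2) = (s - 5)*(s - 2)*(s + 1)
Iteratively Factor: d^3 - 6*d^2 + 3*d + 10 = (d - 2)*(d^2 - 4*d - 5) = (d - 5)*(d - 2)*(d + 1)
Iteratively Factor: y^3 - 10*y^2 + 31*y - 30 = (y - 5)*(y^2 - 5*y + 6) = (y - 5)*(y - 3)*(y - 2)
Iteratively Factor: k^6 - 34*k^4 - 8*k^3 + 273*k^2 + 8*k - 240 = (k + 1)*(k^5 - k^4 - 33*k^3 + 25*k^2 + 248*k - 240) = (k - 3)*(k + 1)*(k^4 + 2*k^3 - 27*k^2 - 56*k + 80) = (k - 3)*(k + 1)*(k + 4)*(k^3 - 2*k^2 - 19*k + 20) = (k - 3)*(k - 1)*(k + 1)*(k + 4)*(k^2 - k - 20) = (k - 5)*(k - 3)*(k - 1)*(k + 1)*(k + 4)*(k + 4)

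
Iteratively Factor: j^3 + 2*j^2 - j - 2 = (j + 2)*(j^2 - 1) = (j + 1)*(j + 2)*(j - 1)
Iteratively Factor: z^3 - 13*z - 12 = (z + 1)*(z^2 - z - 12) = (z - 4)*(z + 1)*(z + 3)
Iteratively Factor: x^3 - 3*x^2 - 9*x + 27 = (x + 3)*(x^2 - 6*x + 9) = (x - 3)*(x + 3)*(x - 3)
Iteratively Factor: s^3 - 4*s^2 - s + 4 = (s - 1)*(s^2 - 3*s - 4) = (s - 1)*(s + 1)*(s - 4)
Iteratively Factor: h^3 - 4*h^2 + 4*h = (h)*(h^2 - 4*h + 4) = h*(h - 2)*(h - 2)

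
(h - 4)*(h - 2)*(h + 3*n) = h^3 + 3*h^2*n - 6*h^2 - 18*h*n + 8*h + 24*n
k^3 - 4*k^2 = k^2*(k - 4)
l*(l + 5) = l^2 + 5*l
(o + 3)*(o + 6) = o^2 + 9*o + 18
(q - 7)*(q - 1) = q^2 - 8*q + 7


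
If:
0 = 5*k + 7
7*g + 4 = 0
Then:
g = -4/7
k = -7/5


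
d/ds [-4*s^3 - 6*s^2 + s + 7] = -12*s^2 - 12*s + 1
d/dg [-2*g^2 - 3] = -4*g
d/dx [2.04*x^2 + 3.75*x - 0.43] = 4.08*x + 3.75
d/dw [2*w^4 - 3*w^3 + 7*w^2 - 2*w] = 8*w^3 - 9*w^2 + 14*w - 2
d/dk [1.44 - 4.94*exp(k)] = -4.94*exp(k)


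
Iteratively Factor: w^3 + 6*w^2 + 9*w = (w + 3)*(w^2 + 3*w) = (w + 3)^2*(w)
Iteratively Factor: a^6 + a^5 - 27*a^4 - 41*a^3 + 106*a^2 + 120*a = (a + 3)*(a^5 - 2*a^4 - 21*a^3 + 22*a^2 + 40*a) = a*(a + 3)*(a^4 - 2*a^3 - 21*a^2 + 22*a + 40) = a*(a + 1)*(a + 3)*(a^3 - 3*a^2 - 18*a + 40) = a*(a - 5)*(a + 1)*(a + 3)*(a^2 + 2*a - 8) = a*(a - 5)*(a + 1)*(a + 3)*(a + 4)*(a - 2)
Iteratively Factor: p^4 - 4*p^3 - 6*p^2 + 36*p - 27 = (p - 3)*(p^3 - p^2 - 9*p + 9) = (p - 3)^2*(p^2 + 2*p - 3) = (p - 3)^2*(p - 1)*(p + 3)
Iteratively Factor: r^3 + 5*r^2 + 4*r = (r)*(r^2 + 5*r + 4) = r*(r + 1)*(r + 4)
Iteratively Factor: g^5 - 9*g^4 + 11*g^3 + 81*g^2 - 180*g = (g + 3)*(g^4 - 12*g^3 + 47*g^2 - 60*g) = (g - 5)*(g + 3)*(g^3 - 7*g^2 + 12*g) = g*(g - 5)*(g + 3)*(g^2 - 7*g + 12) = g*(g - 5)*(g - 4)*(g + 3)*(g - 3)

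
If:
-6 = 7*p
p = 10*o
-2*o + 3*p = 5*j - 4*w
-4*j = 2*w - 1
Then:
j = -2/65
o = -3/35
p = -6/7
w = 73/130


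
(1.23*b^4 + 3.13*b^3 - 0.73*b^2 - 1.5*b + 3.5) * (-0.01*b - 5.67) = -0.0123*b^5 - 7.0054*b^4 - 17.7398*b^3 + 4.1541*b^2 + 8.47*b - 19.845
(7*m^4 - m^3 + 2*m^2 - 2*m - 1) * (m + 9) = 7*m^5 + 62*m^4 - 7*m^3 + 16*m^2 - 19*m - 9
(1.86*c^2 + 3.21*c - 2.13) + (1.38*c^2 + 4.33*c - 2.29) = 3.24*c^2 + 7.54*c - 4.42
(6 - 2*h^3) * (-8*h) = 16*h^4 - 48*h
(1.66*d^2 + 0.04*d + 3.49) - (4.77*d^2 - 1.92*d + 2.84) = -3.11*d^2 + 1.96*d + 0.65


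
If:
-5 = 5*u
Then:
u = -1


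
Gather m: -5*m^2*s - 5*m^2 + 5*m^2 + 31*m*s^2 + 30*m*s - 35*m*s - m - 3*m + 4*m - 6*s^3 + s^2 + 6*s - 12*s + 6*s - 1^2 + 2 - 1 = -5*m^2*s + m*(31*s^2 - 5*s) - 6*s^3 + s^2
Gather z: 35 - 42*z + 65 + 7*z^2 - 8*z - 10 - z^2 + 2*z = 6*z^2 - 48*z + 90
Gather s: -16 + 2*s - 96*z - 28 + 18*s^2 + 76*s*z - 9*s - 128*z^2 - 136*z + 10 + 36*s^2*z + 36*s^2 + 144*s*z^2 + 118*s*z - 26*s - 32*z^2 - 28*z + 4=s^2*(36*z + 54) + s*(144*z^2 + 194*z - 33) - 160*z^2 - 260*z - 30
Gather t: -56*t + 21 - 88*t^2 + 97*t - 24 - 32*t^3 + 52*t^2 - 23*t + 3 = -32*t^3 - 36*t^2 + 18*t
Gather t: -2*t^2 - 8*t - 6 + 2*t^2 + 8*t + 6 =0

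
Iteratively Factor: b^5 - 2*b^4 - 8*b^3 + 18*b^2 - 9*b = (b - 3)*(b^4 + b^3 - 5*b^2 + 3*b) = (b - 3)*(b + 3)*(b^3 - 2*b^2 + b) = (b - 3)*(b - 1)*(b + 3)*(b^2 - b) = b*(b - 3)*(b - 1)*(b + 3)*(b - 1)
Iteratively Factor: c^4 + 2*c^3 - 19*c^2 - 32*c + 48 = (c + 3)*(c^3 - c^2 - 16*c + 16) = (c - 4)*(c + 3)*(c^2 + 3*c - 4) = (c - 4)*(c + 3)*(c + 4)*(c - 1)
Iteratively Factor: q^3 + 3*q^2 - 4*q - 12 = (q + 2)*(q^2 + q - 6) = (q + 2)*(q + 3)*(q - 2)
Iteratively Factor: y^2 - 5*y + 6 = (y - 3)*(y - 2)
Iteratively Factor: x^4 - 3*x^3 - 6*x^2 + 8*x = (x - 1)*(x^3 - 2*x^2 - 8*x) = (x - 4)*(x - 1)*(x^2 + 2*x) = (x - 4)*(x - 1)*(x + 2)*(x)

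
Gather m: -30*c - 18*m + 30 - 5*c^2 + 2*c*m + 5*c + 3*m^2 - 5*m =-5*c^2 - 25*c + 3*m^2 + m*(2*c - 23) + 30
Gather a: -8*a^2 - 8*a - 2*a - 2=-8*a^2 - 10*a - 2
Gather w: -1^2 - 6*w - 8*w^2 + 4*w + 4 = -8*w^2 - 2*w + 3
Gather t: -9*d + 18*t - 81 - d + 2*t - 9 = -10*d + 20*t - 90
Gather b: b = b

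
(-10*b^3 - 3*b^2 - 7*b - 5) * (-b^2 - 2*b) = 10*b^5 + 23*b^4 + 13*b^3 + 19*b^2 + 10*b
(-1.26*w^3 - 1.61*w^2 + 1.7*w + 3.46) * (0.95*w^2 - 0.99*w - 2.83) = -1.197*w^5 - 0.2821*w^4 + 6.7747*w^3 + 6.1603*w^2 - 8.2364*w - 9.7918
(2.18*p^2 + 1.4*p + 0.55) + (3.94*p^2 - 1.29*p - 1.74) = 6.12*p^2 + 0.11*p - 1.19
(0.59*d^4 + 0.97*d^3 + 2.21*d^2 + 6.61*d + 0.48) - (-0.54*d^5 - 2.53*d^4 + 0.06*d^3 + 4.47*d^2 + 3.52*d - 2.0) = 0.54*d^5 + 3.12*d^4 + 0.91*d^3 - 2.26*d^2 + 3.09*d + 2.48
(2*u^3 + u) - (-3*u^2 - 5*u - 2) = 2*u^3 + 3*u^2 + 6*u + 2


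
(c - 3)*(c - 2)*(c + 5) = c^3 - 19*c + 30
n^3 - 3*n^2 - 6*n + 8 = (n - 4)*(n - 1)*(n + 2)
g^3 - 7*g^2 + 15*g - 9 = (g - 3)^2*(g - 1)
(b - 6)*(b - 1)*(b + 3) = b^3 - 4*b^2 - 15*b + 18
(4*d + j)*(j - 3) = 4*d*j - 12*d + j^2 - 3*j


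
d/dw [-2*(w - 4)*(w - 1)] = 10 - 4*w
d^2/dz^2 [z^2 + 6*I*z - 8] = 2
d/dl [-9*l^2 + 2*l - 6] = 2 - 18*l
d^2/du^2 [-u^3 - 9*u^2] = -6*u - 18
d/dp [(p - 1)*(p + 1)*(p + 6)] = 3*p^2 + 12*p - 1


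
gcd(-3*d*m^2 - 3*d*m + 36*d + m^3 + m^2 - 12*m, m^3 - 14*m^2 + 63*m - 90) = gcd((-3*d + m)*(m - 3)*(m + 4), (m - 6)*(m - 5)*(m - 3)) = m - 3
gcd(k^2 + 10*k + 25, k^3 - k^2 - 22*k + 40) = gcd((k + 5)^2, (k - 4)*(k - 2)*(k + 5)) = k + 5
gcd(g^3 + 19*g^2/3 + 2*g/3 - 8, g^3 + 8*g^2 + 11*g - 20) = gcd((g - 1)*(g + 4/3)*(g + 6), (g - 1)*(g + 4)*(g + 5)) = g - 1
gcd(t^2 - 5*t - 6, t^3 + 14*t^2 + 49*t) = 1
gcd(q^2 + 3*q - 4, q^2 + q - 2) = q - 1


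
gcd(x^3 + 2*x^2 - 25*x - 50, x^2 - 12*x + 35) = x - 5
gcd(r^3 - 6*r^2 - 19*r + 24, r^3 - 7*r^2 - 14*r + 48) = r^2 - 5*r - 24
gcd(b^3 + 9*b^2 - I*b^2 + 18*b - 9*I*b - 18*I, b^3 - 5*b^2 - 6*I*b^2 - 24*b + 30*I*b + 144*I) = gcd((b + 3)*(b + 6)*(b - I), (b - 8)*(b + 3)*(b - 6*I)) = b + 3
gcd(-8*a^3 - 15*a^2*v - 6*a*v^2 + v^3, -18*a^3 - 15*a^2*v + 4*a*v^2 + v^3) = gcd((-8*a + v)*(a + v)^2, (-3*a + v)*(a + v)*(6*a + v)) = a + v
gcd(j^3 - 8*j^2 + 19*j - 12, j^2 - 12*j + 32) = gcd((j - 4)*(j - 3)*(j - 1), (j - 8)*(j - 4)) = j - 4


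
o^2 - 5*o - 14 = (o - 7)*(o + 2)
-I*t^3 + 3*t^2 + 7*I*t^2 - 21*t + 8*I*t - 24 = (t - 8)*(t + 3*I)*(-I*t - I)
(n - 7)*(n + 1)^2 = n^3 - 5*n^2 - 13*n - 7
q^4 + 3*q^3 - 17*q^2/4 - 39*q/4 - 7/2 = (q - 2)*(q + 1/2)*(q + 1)*(q + 7/2)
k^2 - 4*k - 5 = (k - 5)*(k + 1)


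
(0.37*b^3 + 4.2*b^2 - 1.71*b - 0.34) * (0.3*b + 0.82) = 0.111*b^4 + 1.5634*b^3 + 2.931*b^2 - 1.5042*b - 0.2788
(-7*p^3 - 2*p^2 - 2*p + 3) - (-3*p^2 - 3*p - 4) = -7*p^3 + p^2 + p + 7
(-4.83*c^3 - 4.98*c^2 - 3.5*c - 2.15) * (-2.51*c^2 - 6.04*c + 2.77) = 12.1233*c^5 + 41.673*c^4 + 25.4851*c^3 + 12.7419*c^2 + 3.291*c - 5.9555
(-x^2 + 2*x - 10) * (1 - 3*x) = 3*x^3 - 7*x^2 + 32*x - 10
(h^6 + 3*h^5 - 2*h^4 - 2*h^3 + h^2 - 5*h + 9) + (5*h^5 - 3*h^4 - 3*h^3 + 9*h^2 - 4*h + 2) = h^6 + 8*h^5 - 5*h^4 - 5*h^3 + 10*h^2 - 9*h + 11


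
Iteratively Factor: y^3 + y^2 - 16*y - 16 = (y + 4)*(y^2 - 3*y - 4) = (y - 4)*(y + 4)*(y + 1)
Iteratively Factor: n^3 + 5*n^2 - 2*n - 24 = (n - 2)*(n^2 + 7*n + 12) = (n - 2)*(n + 4)*(n + 3)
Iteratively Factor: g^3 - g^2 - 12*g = (g + 3)*(g^2 - 4*g) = (g - 4)*(g + 3)*(g)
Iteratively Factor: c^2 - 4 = (c + 2)*(c - 2)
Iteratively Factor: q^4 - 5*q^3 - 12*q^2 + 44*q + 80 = (q + 2)*(q^3 - 7*q^2 + 2*q + 40) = (q - 5)*(q + 2)*(q^2 - 2*q - 8) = (q - 5)*(q - 4)*(q + 2)*(q + 2)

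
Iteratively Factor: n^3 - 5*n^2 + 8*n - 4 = (n - 1)*(n^2 - 4*n + 4) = (n - 2)*(n - 1)*(n - 2)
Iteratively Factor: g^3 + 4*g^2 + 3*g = (g)*(g^2 + 4*g + 3) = g*(g + 1)*(g + 3)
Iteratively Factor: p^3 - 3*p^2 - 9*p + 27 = (p + 3)*(p^2 - 6*p + 9) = (p - 3)*(p + 3)*(p - 3)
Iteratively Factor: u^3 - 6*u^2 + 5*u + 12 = (u - 3)*(u^2 - 3*u - 4) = (u - 3)*(u + 1)*(u - 4)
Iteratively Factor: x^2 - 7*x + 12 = (x - 4)*(x - 3)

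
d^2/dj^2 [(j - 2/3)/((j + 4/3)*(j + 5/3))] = 54*(27*j^3 - 54*j^2 - 342*j - 302)/(729*j^6 + 6561*j^5 + 24543*j^4 + 48843*j^3 + 54540*j^2 + 32400*j + 8000)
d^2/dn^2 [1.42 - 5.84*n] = 0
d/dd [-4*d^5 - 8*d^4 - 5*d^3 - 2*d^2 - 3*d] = -20*d^4 - 32*d^3 - 15*d^2 - 4*d - 3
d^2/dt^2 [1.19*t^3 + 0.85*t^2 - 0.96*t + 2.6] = 7.14*t + 1.7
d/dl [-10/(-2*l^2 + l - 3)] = 10*(1 - 4*l)/(2*l^2 - l + 3)^2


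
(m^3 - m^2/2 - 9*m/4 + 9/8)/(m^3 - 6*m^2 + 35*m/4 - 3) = (m + 3/2)/(m - 4)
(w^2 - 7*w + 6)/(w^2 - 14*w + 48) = (w - 1)/(w - 8)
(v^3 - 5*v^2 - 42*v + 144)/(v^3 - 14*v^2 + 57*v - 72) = (v + 6)/(v - 3)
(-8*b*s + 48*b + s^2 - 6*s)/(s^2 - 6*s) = (-8*b + s)/s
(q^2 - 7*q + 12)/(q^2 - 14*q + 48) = (q^2 - 7*q + 12)/(q^2 - 14*q + 48)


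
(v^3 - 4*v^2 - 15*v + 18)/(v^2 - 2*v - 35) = (-v^3 + 4*v^2 + 15*v - 18)/(-v^2 + 2*v + 35)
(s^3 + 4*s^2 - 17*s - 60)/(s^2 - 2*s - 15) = (s^2 + s - 20)/(s - 5)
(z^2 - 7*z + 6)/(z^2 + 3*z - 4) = (z - 6)/(z + 4)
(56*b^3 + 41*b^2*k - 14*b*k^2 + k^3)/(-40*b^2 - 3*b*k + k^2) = (-7*b^2 - 6*b*k + k^2)/(5*b + k)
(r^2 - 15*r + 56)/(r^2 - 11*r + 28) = (r - 8)/(r - 4)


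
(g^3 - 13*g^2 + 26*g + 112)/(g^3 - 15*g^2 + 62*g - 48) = (g^2 - 5*g - 14)/(g^2 - 7*g + 6)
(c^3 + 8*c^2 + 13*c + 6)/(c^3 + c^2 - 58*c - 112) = (c^3 + 8*c^2 + 13*c + 6)/(c^3 + c^2 - 58*c - 112)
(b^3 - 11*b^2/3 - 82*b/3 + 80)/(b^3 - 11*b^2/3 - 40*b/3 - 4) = (3*b^2 + 7*b - 40)/(3*b^2 + 7*b + 2)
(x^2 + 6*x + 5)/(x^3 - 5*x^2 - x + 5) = (x + 5)/(x^2 - 6*x + 5)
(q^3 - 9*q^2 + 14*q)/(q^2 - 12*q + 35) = q*(q - 2)/(q - 5)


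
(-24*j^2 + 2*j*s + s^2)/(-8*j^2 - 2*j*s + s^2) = (6*j + s)/(2*j + s)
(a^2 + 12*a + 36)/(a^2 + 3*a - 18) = (a + 6)/(a - 3)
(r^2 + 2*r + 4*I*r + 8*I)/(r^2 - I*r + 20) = (r + 2)/(r - 5*I)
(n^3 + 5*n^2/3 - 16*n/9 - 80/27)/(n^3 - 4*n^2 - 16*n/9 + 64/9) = (n + 5/3)/(n - 4)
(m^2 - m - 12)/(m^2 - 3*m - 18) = (m - 4)/(m - 6)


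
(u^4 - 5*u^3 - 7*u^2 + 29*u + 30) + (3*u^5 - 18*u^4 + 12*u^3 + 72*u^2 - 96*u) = 3*u^5 - 17*u^4 + 7*u^3 + 65*u^2 - 67*u + 30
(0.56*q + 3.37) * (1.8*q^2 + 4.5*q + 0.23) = 1.008*q^3 + 8.586*q^2 + 15.2938*q + 0.7751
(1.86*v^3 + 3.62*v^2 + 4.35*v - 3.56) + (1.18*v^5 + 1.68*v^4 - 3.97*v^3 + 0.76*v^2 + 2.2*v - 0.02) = 1.18*v^5 + 1.68*v^4 - 2.11*v^3 + 4.38*v^2 + 6.55*v - 3.58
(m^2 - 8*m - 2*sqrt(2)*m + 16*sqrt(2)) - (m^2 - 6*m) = -2*sqrt(2)*m - 2*m + 16*sqrt(2)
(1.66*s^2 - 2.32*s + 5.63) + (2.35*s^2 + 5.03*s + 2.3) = 4.01*s^2 + 2.71*s + 7.93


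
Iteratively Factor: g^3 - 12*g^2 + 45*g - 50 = (g - 5)*(g^2 - 7*g + 10) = (g - 5)^2*(g - 2)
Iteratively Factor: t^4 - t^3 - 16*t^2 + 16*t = (t - 1)*(t^3 - 16*t) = (t - 4)*(t - 1)*(t^2 + 4*t) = t*(t - 4)*(t - 1)*(t + 4)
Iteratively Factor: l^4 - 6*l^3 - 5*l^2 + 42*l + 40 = (l + 1)*(l^3 - 7*l^2 + 2*l + 40) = (l - 5)*(l + 1)*(l^2 - 2*l - 8) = (l - 5)*(l - 4)*(l + 1)*(l + 2)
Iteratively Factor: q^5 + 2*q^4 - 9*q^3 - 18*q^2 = (q)*(q^4 + 2*q^3 - 9*q^2 - 18*q) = q*(q + 3)*(q^3 - q^2 - 6*q) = q^2*(q + 3)*(q^2 - q - 6) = q^2*(q + 2)*(q + 3)*(q - 3)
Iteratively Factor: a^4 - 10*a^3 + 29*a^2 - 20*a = (a)*(a^3 - 10*a^2 + 29*a - 20) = a*(a - 1)*(a^2 - 9*a + 20) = a*(a - 4)*(a - 1)*(a - 5)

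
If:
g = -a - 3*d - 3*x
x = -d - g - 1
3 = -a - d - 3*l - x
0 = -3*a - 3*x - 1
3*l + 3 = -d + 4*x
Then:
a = -5/12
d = 5/8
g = -41/24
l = -79/72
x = 1/12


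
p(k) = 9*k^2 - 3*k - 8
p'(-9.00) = -165.00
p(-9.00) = 748.00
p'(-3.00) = -57.00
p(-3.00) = 82.00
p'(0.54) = 6.72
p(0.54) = -7.00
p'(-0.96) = -20.28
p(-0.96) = 3.17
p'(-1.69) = -33.42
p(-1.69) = 22.77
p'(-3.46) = -65.28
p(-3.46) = 110.12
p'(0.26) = 1.68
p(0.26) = -8.17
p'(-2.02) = -39.36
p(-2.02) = 34.78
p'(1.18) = 18.24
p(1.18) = 0.99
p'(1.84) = 30.12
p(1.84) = 16.95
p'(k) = 18*k - 3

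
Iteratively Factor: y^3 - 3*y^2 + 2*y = (y - 2)*(y^2 - y) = (y - 2)*(y - 1)*(y)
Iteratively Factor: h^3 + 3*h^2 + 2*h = (h + 2)*(h^2 + h) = (h + 1)*(h + 2)*(h)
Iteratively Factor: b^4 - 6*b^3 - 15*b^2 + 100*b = (b - 5)*(b^3 - b^2 - 20*b) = b*(b - 5)*(b^2 - b - 20) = b*(b - 5)*(b + 4)*(b - 5)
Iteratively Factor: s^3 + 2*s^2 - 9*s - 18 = (s + 2)*(s^2 - 9) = (s - 3)*(s + 2)*(s + 3)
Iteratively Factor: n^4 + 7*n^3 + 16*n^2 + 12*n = (n + 3)*(n^3 + 4*n^2 + 4*n) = (n + 2)*(n + 3)*(n^2 + 2*n) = (n + 2)^2*(n + 3)*(n)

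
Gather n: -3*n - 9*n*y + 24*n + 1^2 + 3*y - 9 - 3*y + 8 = n*(21 - 9*y)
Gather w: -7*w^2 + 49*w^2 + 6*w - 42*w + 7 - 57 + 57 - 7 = 42*w^2 - 36*w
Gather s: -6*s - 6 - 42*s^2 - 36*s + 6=-42*s^2 - 42*s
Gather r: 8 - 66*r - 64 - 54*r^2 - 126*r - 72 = -54*r^2 - 192*r - 128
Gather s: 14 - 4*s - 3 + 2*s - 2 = 9 - 2*s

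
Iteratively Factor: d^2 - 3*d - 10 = (d + 2)*(d - 5)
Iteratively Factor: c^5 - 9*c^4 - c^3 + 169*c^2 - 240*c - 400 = (c - 5)*(c^4 - 4*c^3 - 21*c^2 + 64*c + 80) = (c - 5)*(c + 4)*(c^3 - 8*c^2 + 11*c + 20) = (c - 5)*(c - 4)*(c + 4)*(c^2 - 4*c - 5) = (c - 5)^2*(c - 4)*(c + 4)*(c + 1)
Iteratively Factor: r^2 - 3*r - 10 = (r + 2)*(r - 5)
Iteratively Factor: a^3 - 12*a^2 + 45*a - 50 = (a - 5)*(a^2 - 7*a + 10) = (a - 5)^2*(a - 2)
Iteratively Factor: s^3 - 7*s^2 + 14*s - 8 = (s - 4)*(s^2 - 3*s + 2) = (s - 4)*(s - 2)*(s - 1)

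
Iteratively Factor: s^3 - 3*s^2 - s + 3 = (s + 1)*(s^2 - 4*s + 3) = (s - 1)*(s + 1)*(s - 3)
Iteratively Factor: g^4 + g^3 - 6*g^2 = (g)*(g^3 + g^2 - 6*g) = g*(g + 3)*(g^2 - 2*g) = g^2*(g + 3)*(g - 2)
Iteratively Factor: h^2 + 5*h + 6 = (h + 3)*(h + 2)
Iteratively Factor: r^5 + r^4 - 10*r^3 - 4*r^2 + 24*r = (r - 2)*(r^4 + 3*r^3 - 4*r^2 - 12*r) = r*(r - 2)*(r^3 + 3*r^2 - 4*r - 12) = r*(r - 2)*(r + 2)*(r^2 + r - 6) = r*(r - 2)*(r + 2)*(r + 3)*(r - 2)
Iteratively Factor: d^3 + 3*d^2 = (d)*(d^2 + 3*d) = d^2*(d + 3)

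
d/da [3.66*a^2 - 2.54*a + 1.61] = 7.32*a - 2.54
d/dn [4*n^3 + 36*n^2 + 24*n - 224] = 12*n^2 + 72*n + 24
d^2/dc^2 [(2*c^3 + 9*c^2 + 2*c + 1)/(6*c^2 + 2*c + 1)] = 2*(-40*c^3 - 42*c^2 + 6*c + 3)/(216*c^6 + 216*c^5 + 180*c^4 + 80*c^3 + 30*c^2 + 6*c + 1)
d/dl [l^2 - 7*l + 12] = 2*l - 7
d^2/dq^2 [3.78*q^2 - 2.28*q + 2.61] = 7.56000000000000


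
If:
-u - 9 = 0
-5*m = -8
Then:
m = 8/5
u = -9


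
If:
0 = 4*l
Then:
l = 0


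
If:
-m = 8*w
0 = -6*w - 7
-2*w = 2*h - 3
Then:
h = 8/3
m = 28/3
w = -7/6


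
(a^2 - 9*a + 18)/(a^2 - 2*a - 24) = (a - 3)/(a + 4)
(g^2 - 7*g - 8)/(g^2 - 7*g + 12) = (g^2 - 7*g - 8)/(g^2 - 7*g + 12)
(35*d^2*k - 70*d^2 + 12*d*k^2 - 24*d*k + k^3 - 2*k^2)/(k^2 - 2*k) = 35*d^2/k + 12*d + k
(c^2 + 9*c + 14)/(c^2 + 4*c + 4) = (c + 7)/(c + 2)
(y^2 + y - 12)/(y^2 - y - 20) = (y - 3)/(y - 5)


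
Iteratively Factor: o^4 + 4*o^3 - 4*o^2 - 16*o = (o - 2)*(o^3 + 6*o^2 + 8*o) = (o - 2)*(o + 2)*(o^2 + 4*o) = o*(o - 2)*(o + 2)*(o + 4)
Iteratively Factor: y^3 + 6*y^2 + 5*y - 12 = (y + 3)*(y^2 + 3*y - 4) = (y - 1)*(y + 3)*(y + 4)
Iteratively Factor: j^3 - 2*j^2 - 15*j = (j + 3)*(j^2 - 5*j) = j*(j + 3)*(j - 5)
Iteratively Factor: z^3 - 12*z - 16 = (z - 4)*(z^2 + 4*z + 4) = (z - 4)*(z + 2)*(z + 2)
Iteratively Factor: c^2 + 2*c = (c + 2)*(c)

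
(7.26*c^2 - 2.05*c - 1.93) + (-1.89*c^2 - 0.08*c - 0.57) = 5.37*c^2 - 2.13*c - 2.5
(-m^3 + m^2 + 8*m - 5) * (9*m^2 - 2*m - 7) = -9*m^5 + 11*m^4 + 77*m^3 - 68*m^2 - 46*m + 35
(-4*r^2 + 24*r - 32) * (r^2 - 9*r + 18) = -4*r^4 + 60*r^3 - 320*r^2 + 720*r - 576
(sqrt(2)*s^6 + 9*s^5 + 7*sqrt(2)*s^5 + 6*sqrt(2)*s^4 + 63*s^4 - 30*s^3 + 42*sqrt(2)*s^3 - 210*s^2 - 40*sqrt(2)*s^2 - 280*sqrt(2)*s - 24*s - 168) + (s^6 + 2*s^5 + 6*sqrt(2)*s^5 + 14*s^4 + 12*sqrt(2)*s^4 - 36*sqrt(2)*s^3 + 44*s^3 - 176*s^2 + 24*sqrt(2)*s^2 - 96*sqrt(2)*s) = s^6 + sqrt(2)*s^6 + 11*s^5 + 13*sqrt(2)*s^5 + 18*sqrt(2)*s^4 + 77*s^4 + 6*sqrt(2)*s^3 + 14*s^3 - 386*s^2 - 16*sqrt(2)*s^2 - 376*sqrt(2)*s - 24*s - 168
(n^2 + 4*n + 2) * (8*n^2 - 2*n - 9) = 8*n^4 + 30*n^3 - n^2 - 40*n - 18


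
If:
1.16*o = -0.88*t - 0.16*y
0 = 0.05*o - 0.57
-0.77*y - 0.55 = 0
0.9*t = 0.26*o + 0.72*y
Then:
No Solution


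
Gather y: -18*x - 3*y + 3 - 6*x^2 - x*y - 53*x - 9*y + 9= -6*x^2 - 71*x + y*(-x - 12) + 12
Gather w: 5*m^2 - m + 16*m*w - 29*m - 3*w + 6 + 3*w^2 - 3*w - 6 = 5*m^2 - 30*m + 3*w^2 + w*(16*m - 6)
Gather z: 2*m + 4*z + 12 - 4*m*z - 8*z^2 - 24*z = 2*m - 8*z^2 + z*(-4*m - 20) + 12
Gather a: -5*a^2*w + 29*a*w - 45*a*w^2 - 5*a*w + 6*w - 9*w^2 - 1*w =-5*a^2*w + a*(-45*w^2 + 24*w) - 9*w^2 + 5*w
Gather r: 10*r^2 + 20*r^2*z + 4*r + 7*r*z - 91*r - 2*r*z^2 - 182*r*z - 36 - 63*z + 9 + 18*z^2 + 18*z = r^2*(20*z + 10) + r*(-2*z^2 - 175*z - 87) + 18*z^2 - 45*z - 27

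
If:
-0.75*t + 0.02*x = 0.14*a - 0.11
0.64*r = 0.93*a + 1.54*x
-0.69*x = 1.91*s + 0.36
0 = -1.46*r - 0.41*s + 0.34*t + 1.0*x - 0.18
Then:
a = -1.07822045857691*x - 0.0241899958264502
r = 0.839460896130426*x - 0.0351510876853104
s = -0.361256544502618*x - 0.18848167539267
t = 0.227934485601023*x + 0.151182132554271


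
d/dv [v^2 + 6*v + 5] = 2*v + 6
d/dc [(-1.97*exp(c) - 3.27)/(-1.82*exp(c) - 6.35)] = 6.5581*exp(c)/(1.82*exp(c) + 6.35)^2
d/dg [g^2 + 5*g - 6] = 2*g + 5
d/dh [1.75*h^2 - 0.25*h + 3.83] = 3.5*h - 0.25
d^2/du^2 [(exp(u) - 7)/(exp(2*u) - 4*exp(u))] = (exp(3*u) - 24*exp(2*u) + 84*exp(u) - 112)*exp(-u)/(exp(3*u) - 12*exp(2*u) + 48*exp(u) - 64)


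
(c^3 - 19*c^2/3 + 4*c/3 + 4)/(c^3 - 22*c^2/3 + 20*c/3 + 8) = (c - 1)/(c - 2)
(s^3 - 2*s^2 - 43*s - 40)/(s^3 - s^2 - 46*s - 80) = (s + 1)/(s + 2)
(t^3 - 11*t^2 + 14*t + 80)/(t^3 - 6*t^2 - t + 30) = (t - 8)/(t - 3)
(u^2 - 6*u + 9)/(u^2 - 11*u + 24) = (u - 3)/(u - 8)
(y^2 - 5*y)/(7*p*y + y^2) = (y - 5)/(7*p + y)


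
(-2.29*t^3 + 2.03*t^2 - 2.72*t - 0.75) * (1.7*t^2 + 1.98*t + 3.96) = -3.893*t^5 - 1.0832*t^4 - 9.673*t^3 + 1.3782*t^2 - 12.2562*t - 2.97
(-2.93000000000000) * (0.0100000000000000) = -0.0293000000000000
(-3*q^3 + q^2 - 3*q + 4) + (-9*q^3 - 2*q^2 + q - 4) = -12*q^3 - q^2 - 2*q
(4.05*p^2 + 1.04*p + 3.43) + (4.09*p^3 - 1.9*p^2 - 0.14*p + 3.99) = 4.09*p^3 + 2.15*p^2 + 0.9*p + 7.42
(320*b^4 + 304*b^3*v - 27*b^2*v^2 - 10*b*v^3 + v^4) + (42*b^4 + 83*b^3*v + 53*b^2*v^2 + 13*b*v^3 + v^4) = 362*b^4 + 387*b^3*v + 26*b^2*v^2 + 3*b*v^3 + 2*v^4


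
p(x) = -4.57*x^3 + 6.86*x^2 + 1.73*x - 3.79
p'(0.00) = 1.73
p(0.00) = -3.79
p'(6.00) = -409.51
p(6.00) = -733.57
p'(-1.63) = -57.06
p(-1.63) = 31.41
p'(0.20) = 3.93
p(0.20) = -3.21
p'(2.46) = -47.49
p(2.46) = -26.05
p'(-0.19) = -1.37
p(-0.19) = -3.84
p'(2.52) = -50.76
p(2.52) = -29.00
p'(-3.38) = -201.27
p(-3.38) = 245.20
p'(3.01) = -81.19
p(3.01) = -61.06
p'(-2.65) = -130.91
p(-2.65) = 124.85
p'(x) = -13.71*x^2 + 13.72*x + 1.73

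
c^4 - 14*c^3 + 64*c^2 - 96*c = c*(c - 6)*(c - 4)^2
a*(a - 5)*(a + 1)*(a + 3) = a^4 - a^3 - 17*a^2 - 15*a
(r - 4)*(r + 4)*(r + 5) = r^3 + 5*r^2 - 16*r - 80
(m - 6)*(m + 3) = m^2 - 3*m - 18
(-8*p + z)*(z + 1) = -8*p*z - 8*p + z^2 + z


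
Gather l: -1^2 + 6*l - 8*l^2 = -8*l^2 + 6*l - 1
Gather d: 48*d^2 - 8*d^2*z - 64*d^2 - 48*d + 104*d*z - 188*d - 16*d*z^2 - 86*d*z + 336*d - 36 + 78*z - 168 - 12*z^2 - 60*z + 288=d^2*(-8*z - 16) + d*(-16*z^2 + 18*z + 100) - 12*z^2 + 18*z + 84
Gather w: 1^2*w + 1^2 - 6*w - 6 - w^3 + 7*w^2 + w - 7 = -w^3 + 7*w^2 - 4*w - 12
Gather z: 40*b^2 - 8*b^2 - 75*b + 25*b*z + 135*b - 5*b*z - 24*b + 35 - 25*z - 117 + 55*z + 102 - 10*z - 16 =32*b^2 + 36*b + z*(20*b + 20) + 4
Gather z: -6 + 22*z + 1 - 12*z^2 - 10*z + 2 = -12*z^2 + 12*z - 3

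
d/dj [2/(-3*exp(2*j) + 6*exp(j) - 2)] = 12*(exp(j) - 1)*exp(j)/(3*exp(2*j) - 6*exp(j) + 2)^2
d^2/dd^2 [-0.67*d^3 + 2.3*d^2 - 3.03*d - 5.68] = 4.6 - 4.02*d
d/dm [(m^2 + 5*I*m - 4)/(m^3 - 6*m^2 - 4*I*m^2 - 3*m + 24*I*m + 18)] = (-m^4 - 10*I*m^3 + m^2*(-11 + 54*I) + m*(-12 - 32*I) - 12 + 186*I)/(m^6 + m^5*(-12 - 8*I) + m^4*(14 + 96*I) + m^3*(264 - 264*I) + m^2*(-783 - 288*I) + m*(-108 + 864*I) + 324)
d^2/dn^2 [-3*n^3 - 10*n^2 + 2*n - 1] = -18*n - 20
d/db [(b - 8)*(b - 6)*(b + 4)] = 3*b^2 - 20*b - 8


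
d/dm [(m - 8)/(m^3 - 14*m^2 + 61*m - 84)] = (m^3 - 14*m^2 + 61*m - (m - 8)*(3*m^2 - 28*m + 61) - 84)/(m^3 - 14*m^2 + 61*m - 84)^2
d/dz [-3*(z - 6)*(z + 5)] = 3 - 6*z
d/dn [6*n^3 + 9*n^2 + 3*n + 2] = 18*n^2 + 18*n + 3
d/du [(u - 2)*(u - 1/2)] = 2*u - 5/2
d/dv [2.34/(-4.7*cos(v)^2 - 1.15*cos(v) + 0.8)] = -(21.996*cos(v) + 2.691)*sin(v)/(4.7*cos(v)^2 + 1.15*cos(v) - 0.8)^2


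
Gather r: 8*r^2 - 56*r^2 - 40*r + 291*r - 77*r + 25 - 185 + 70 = -48*r^2 + 174*r - 90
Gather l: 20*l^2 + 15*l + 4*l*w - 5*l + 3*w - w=20*l^2 + l*(4*w + 10) + 2*w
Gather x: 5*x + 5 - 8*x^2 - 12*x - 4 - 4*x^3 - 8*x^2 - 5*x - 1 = -4*x^3 - 16*x^2 - 12*x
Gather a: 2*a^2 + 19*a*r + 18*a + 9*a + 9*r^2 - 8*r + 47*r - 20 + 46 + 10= 2*a^2 + a*(19*r + 27) + 9*r^2 + 39*r + 36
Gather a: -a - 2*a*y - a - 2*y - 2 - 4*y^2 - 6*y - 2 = a*(-2*y - 2) - 4*y^2 - 8*y - 4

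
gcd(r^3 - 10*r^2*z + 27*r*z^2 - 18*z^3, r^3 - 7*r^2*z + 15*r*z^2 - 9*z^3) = r^2 - 4*r*z + 3*z^2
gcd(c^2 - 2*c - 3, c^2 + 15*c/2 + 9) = 1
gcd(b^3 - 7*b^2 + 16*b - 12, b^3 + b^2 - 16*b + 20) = b^2 - 4*b + 4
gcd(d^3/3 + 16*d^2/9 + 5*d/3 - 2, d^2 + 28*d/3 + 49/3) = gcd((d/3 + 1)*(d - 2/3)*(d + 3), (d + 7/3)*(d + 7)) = 1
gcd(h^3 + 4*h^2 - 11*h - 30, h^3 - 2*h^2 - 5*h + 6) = h^2 - h - 6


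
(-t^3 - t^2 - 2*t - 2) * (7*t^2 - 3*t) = -7*t^5 - 4*t^4 - 11*t^3 - 8*t^2 + 6*t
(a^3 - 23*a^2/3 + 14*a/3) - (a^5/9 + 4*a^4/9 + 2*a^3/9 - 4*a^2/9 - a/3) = -a^5/9 - 4*a^4/9 + 7*a^3/9 - 65*a^2/9 + 5*a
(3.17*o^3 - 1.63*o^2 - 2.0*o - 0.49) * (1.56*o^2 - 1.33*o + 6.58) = 4.9452*o^5 - 6.7589*o^4 + 19.9065*o^3 - 8.8298*o^2 - 12.5083*o - 3.2242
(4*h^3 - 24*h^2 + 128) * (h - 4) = 4*h^4 - 40*h^3 + 96*h^2 + 128*h - 512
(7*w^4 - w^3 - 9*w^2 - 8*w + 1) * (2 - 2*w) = -14*w^5 + 16*w^4 + 16*w^3 - 2*w^2 - 18*w + 2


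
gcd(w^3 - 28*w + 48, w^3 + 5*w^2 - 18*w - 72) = w^2 + 2*w - 24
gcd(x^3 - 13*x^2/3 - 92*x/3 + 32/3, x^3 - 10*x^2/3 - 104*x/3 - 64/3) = x^2 - 4*x - 32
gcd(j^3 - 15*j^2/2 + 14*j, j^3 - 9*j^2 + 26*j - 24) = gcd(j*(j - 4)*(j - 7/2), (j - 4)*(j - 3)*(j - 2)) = j - 4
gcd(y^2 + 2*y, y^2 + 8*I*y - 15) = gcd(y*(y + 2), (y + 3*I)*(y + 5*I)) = 1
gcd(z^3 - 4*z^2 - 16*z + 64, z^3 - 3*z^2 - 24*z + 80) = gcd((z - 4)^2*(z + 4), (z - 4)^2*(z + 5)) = z^2 - 8*z + 16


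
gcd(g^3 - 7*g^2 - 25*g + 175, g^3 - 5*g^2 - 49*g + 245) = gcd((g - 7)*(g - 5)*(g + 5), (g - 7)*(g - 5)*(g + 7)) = g^2 - 12*g + 35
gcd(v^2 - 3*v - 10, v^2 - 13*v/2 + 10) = 1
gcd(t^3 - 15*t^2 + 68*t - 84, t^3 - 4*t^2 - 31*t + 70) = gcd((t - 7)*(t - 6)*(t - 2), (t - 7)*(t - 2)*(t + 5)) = t^2 - 9*t + 14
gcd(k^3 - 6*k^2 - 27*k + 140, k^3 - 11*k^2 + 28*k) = k^2 - 11*k + 28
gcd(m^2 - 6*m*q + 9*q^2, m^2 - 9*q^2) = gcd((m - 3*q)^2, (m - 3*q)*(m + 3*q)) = -m + 3*q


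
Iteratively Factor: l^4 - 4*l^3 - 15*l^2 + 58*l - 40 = (l - 5)*(l^3 + l^2 - 10*l + 8) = (l - 5)*(l + 4)*(l^2 - 3*l + 2) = (l - 5)*(l - 2)*(l + 4)*(l - 1)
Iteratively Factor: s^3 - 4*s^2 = (s - 4)*(s^2) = s*(s - 4)*(s)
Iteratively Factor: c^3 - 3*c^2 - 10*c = (c - 5)*(c^2 + 2*c) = (c - 5)*(c + 2)*(c)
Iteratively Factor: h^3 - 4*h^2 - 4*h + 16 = (h - 2)*(h^2 - 2*h - 8) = (h - 2)*(h + 2)*(h - 4)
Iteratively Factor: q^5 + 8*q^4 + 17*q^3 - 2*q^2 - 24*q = (q + 4)*(q^4 + 4*q^3 + q^2 - 6*q) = (q + 3)*(q + 4)*(q^3 + q^2 - 2*q) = (q + 2)*(q + 3)*(q + 4)*(q^2 - q) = q*(q + 2)*(q + 3)*(q + 4)*(q - 1)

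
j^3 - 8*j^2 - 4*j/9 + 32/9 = (j - 8)*(j - 2/3)*(j + 2/3)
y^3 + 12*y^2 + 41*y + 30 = (y + 1)*(y + 5)*(y + 6)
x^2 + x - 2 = (x - 1)*(x + 2)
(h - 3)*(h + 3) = h^2 - 9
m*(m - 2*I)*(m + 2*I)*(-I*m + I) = -I*m^4 + I*m^3 - 4*I*m^2 + 4*I*m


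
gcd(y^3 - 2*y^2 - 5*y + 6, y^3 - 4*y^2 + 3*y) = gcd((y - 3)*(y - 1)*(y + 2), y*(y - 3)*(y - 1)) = y^2 - 4*y + 3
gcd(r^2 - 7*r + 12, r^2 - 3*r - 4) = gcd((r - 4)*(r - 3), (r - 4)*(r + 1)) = r - 4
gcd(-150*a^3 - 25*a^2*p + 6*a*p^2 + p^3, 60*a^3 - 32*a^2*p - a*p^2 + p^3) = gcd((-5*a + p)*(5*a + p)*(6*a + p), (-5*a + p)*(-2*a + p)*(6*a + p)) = -30*a^2 + a*p + p^2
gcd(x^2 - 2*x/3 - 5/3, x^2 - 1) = x + 1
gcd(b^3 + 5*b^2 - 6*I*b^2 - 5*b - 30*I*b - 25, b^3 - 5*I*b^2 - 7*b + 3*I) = b - I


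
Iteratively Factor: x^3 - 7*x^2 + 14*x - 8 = (x - 4)*(x^2 - 3*x + 2) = (x - 4)*(x - 2)*(x - 1)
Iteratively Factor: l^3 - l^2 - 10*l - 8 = (l + 2)*(l^2 - 3*l - 4) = (l + 1)*(l + 2)*(l - 4)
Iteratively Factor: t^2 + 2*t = (t)*(t + 2)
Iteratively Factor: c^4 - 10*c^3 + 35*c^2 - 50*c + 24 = (c - 1)*(c^3 - 9*c^2 + 26*c - 24) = (c - 4)*(c - 1)*(c^2 - 5*c + 6) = (c - 4)*(c - 3)*(c - 1)*(c - 2)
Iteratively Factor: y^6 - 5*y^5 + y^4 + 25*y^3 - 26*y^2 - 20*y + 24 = (y - 1)*(y^5 - 4*y^4 - 3*y^3 + 22*y^2 - 4*y - 24) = (y - 1)*(y + 2)*(y^4 - 6*y^3 + 9*y^2 + 4*y - 12) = (y - 2)*(y - 1)*(y + 2)*(y^3 - 4*y^2 + y + 6) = (y - 2)*(y - 1)*(y + 1)*(y + 2)*(y^2 - 5*y + 6) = (y - 3)*(y - 2)*(y - 1)*(y + 1)*(y + 2)*(y - 2)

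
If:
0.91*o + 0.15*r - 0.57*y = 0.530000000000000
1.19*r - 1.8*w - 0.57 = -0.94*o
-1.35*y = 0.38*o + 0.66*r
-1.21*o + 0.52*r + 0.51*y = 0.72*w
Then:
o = -0.02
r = 1.29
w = 0.52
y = -0.62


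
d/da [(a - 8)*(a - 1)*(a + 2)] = 3*a^2 - 14*a - 10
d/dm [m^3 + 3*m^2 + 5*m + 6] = 3*m^2 + 6*m + 5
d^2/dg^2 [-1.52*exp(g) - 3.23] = -1.52*exp(g)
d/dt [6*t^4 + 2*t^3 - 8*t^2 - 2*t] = 24*t^3 + 6*t^2 - 16*t - 2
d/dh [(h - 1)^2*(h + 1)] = (h - 1)*(3*h + 1)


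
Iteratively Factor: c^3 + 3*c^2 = (c)*(c^2 + 3*c) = c*(c + 3)*(c)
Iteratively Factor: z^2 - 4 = (z - 2)*(z + 2)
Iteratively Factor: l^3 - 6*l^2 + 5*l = (l)*(l^2 - 6*l + 5) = l*(l - 1)*(l - 5)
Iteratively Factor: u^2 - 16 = (u - 4)*(u + 4)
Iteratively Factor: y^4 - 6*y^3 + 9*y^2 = (y)*(y^3 - 6*y^2 + 9*y) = y*(y - 3)*(y^2 - 3*y) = y*(y - 3)^2*(y)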